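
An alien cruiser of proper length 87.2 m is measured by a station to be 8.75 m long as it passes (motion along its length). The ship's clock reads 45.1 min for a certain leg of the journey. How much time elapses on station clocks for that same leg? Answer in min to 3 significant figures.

Δt ≈ 449 min

Length contraction ⇒ γ = L₀/L = 87.2/8.75 = 9.9657
Time dilation: Δt = γτ₀ = 9.9657 × 45.1 min = 449 min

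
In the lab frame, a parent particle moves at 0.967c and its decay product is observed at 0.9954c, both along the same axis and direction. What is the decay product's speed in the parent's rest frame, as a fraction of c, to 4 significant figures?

Inverse velocity addition: u' = (u − v)/(1 − uv/c²)
= (0.9954 − 0.967)/(1 − 0.9954×0.967) = 0.02840/0.0374482 = 0.7584

u' ≈ 0.7584c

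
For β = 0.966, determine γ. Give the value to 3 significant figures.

γ ≈ 3.87

γ = 1/√(1 − β²) = 1/√(1 − 0.966²) = 1/√(0.066844) = 3.87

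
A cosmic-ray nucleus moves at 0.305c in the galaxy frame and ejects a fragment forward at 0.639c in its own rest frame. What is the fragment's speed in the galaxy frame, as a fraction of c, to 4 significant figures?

Compose boost 2: (0.639 + 0.305)/(1 + 0.639×0.305) = 0.9440/1.19490 = 0.7900

u ≈ 0.7900c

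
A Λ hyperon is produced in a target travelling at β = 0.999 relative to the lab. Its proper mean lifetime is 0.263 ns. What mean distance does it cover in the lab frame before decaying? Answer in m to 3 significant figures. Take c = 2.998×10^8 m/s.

γ = 1/√(1 − 0.999²) = 22.366
Dilated lifetime: Δt = γτ₀ = 22.366 × 0.263 ns = 5.8823 ns
d = vΔt = 0.999c × 5.8823 ns = 2.9950×10^8 m/s × 5.8823×10^-9 s = 1.76 m

d ≈ 1.76 m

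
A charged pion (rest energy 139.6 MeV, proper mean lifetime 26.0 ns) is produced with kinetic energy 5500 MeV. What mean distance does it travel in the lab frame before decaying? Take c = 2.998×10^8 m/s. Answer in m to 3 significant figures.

γ = 1 + K/(m₀c²) = 1 + 5500/139.6 = 40.398
β = √(1 − 1/γ²) = 0.99969
Dilated lifetime: γτ₀ = 40.398 × 26.0 ns = 1050.4 ns
d = βc·γτ₀ = 0.99969 × (2.998×10^8 m/s) × 1.0504×10^-6 s = 315 m

d ≈ 315 m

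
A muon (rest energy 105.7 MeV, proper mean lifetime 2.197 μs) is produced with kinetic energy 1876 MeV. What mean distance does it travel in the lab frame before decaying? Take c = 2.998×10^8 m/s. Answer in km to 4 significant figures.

γ = 1 + K/(m₀c²) = 1 + 1876/105.7 = 18.7483
β = √(1 − 1/γ²) = 0.998577
Dilated lifetime: γτ₀ = 18.7483 × 2.197 μs = 41.1901 μs
d = βc·γτ₀ = 0.998577 × (2.998×10^8 m/s) × 4.11901×10^-5 s = 12.33 km

d ≈ 12.33 km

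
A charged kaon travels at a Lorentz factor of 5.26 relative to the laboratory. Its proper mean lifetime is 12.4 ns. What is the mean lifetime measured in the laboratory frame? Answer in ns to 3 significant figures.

Δt ≈ 65.2 ns

γ = 5.26 (given)
Time dilation: Δt = γτ₀ = 5.26 × 12.4 ns = 65.2 ns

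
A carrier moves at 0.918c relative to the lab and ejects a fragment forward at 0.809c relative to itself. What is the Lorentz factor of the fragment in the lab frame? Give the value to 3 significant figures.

γ ≈ 7.48

u_lab = (0.809 + 0.918)/(1 + 0.809×0.918) = 1.727/1.74266 = 0.991013
γ = 1/√(1 − 0.991013²) = 7.48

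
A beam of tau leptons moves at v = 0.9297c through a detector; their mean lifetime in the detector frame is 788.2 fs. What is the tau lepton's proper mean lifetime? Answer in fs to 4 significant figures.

τ₀ ≈ 290.3 fs

γ = 1/√(1 − 0.9297²) = 2.71505
Proper time: τ₀ = Δt/γ = 788.2/2.71505 = 290.3 fs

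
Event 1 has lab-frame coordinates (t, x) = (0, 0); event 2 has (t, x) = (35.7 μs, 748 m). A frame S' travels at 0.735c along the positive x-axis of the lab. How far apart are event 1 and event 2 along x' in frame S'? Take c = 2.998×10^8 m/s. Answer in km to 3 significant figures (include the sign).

Δx' ≈ -10.5 km

γ = 1/√(1 − 0.735²) = 1.4748
Δx' = γ(Δx − vΔt) = 1.4748 × (748 m − 0.735×(2.998×10^8 m/s)×35.7×10^-6 s)
= 1.4748 × (-7118.6 m) = -10.5 km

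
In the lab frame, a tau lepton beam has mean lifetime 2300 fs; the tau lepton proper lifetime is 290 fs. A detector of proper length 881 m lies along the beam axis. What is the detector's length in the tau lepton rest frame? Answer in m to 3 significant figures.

L ≈ 111 m

Time dilation ⇒ γ = Δt/τ₀ = 2300/290 = 7.9310
Length contraction: L = L₀/γ = 881/7.9310 = 111 m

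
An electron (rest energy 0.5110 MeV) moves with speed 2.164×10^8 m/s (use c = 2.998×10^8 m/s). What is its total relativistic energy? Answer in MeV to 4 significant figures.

β = v/c = 2.164×10^8 / 2.998×10^8 = 0.721815
γ = 1/√(1 − 0.721815²) = 1.44491
E = γm₀c² = 1.44491 × 0.5110 MeV = 0.7383 MeV

E ≈ 0.7383 MeV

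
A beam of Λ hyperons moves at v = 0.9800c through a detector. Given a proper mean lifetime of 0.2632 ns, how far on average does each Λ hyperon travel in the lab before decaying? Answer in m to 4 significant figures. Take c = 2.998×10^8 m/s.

γ = 1/√(1 − 0.9800²) = 5.02519
Dilated lifetime: Δt = γτ₀ = 5.02519 × 0.2632 ns = 1.32263 ns
d = vΔt = 0.9800c × 1.32263 ns = 2.93804×10^8 m/s × 1.32263×10^-9 s = 0.3886 m

d ≈ 0.3886 m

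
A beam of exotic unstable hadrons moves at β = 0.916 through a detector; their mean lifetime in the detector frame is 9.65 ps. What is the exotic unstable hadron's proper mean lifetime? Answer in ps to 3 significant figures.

γ = 1/√(1 − 0.916²) = 2.4927
Proper time: τ₀ = Δt/γ = 9.65/2.4927 = 3.87 ps

τ₀ ≈ 3.87 ps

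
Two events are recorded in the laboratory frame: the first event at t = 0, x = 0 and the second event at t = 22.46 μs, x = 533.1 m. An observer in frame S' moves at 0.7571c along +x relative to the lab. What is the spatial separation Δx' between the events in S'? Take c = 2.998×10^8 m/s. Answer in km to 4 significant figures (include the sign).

Δx' ≈ -6.987 km

γ = 1/√(1 − 0.7571²) = 1.53069
Δx' = γ(Δx − vΔt) = 1.53069 × (533.1 m − 0.7571×(2.998×10^8 m/s)×22.46×10^-6 s)
= 1.53069 × (-4564.84 m) = -6.987 km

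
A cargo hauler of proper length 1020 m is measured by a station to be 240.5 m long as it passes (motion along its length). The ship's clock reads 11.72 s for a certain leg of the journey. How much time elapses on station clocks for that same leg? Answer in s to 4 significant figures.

Length contraction ⇒ γ = L₀/L = 1020/240.5 = 4.24116
Time dilation: Δt = γτ₀ = 4.24116 × 11.72 s = 49.71 s

Δt ≈ 49.71 s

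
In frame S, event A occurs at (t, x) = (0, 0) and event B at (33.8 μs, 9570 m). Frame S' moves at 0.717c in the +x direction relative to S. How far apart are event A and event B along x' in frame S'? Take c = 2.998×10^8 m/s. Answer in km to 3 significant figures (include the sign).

γ = 1/√(1 − 0.717²) = 1.4346
Δx' = γ(Δx − vΔt) = 1.4346 × (9570 m − 0.717×(2.998×10^8 m/s)×33.8×10^-6 s)
= 1.4346 × (2304.5 m) = 3.31 km

Δx' ≈ 3.31 km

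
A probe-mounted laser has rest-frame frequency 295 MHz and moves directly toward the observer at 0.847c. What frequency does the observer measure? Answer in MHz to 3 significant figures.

f_obs ≈ 1020 MHz

Relativistic Doppler: f_obs = f_src √((1+β)/(1−β))
= 295 × √(1.8470/0.15300) = 295 × 3.4745 = 1020 MHz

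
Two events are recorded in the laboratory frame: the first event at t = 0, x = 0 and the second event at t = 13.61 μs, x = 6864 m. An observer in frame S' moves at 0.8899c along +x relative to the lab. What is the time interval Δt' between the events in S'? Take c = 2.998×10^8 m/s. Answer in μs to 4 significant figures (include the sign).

Δt' ≈ -14.83 μs

γ = 1/√(1 − 0.8899²) = 2.19223
Δt' = γ(Δt − vΔx/c²) = 2.19223 × (13.61 μs − 0.8899×6864 m / (2.998×10^8 m/s))
= 2.19223 × (-6.76449 μs) = -14.83 μs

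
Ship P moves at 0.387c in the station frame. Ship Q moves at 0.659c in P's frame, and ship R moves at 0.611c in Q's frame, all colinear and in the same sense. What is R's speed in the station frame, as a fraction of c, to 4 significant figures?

Compose boost 2: (0.659 + 0.387)/(1 + 0.659×0.387) = 1.046/1.25503 = 0.833444
Compose boost 3: (0.611 + 0.833444)/(1 + 0.611×0.833444) = 1.44444/1.50923 = 0.9571

u ≈ 0.9571c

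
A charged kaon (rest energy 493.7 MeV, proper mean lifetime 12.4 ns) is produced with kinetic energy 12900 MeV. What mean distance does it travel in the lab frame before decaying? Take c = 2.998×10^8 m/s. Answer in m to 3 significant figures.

γ = 1 + K/(m₀c²) = 1 + 12900/493.7 = 27.129
β = √(1 − 1/γ²) = 0.99932
Dilated lifetime: γτ₀ = 27.129 × 12.4 ns = 336.40 ns
d = βc·γτ₀ = 0.99932 × (2.998×10^8 m/s) × 3.3640×10^-7 s = 101 m

d ≈ 101 m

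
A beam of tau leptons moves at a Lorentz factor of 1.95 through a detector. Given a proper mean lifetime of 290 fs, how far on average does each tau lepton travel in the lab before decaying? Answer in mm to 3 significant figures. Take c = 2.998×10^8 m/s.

β = √(1 − 1/γ²) = √(1 − 1/1.95²) = 0.85850
Dilated lifetime: Δt = γτ₀ = 1.95 × 290 fs = 565.50 fs
d = vΔt = 0.85850c × 565.50 fs = 2.5738×10^8 m/s × 5.6550×10^-13 s = 0.146 mm

d ≈ 0.146 mm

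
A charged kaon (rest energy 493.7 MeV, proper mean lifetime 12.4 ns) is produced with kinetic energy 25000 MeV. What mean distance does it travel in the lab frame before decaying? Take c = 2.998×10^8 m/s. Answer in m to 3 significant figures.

γ = 1 + K/(m₀c²) = 1 + 25000/493.7 = 51.638
β = √(1 − 1/γ²) = 0.99981
Dilated lifetime: γτ₀ = 51.638 × 12.4 ns = 640.31 ns
d = βc·γτ₀ = 0.99981 × (2.998×10^8 m/s) × 6.4031×10^-7 s = 192 m

d ≈ 192 m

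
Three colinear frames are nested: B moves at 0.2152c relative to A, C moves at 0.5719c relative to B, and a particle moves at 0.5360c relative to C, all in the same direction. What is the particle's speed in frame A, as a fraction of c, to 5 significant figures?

u ≈ 0.89910c

Compose boost 2: (0.5719 + 0.2152)/(1 + 0.5719×0.2152) = 0.78710/1.123073 = 0.7008450
Compose boost 3: (0.5360 + 0.7008450)/(1 + 0.5360×0.7008450) = 1.236845/1.375653 = 0.89910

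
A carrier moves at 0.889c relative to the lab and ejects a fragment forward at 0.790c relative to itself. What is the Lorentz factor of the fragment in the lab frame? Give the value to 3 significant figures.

γ ≈ 6.06

u_lab = (0.790 + 0.889)/(1 + 0.790×0.889) = 1.679/1.70231 = 0.986307
γ = 1/√(1 − 0.986307²) = 6.06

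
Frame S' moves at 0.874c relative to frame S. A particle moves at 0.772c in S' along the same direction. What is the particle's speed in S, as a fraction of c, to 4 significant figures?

u ≈ 0.9828c

Relativistic velocity addition: u = (u' + v)/(1 + u'v/c²)
= (0.772 + 0.874)/(1 + 0.772×0.874) = 1.646/1.67473 = 0.9828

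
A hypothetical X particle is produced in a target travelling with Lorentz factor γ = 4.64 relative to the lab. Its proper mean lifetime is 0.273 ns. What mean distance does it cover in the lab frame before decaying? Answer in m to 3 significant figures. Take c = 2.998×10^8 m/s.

d ≈ 0.371 m

β = √(1 − 1/γ²) = √(1 − 1/4.64²) = 0.97650
Dilated lifetime: Δt = γτ₀ = 4.64 × 0.273 ns = 1.2667 ns
d = vΔt = 0.97650c × 1.2667 ns = 2.9275×10^8 m/s × 1.2667×10^-9 s = 0.371 m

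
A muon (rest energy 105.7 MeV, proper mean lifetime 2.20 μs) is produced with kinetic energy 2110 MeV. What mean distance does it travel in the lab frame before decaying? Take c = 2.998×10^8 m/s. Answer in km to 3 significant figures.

d ≈ 13.8 km

γ = 1 + K/(m₀c²) = 1 + 2110/105.7 = 20.962
β = √(1 − 1/γ²) = 0.99886
Dilated lifetime: γτ₀ = 20.962 × 2.20 μs = 46.117 μs
d = βc·γτ₀ = 0.99886 × (2.998×10^8 m/s) × 4.6117×10^-5 s = 13.8 km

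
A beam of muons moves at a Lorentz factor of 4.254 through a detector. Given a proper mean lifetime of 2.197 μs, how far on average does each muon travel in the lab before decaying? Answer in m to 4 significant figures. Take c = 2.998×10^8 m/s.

β = √(1 − 1/γ²) = √(1 − 1/4.254²) = 0.971978
Dilated lifetime: Δt = γτ₀ = 4.254 × 2.197 μs = 9.34604 μs
d = vΔt = 0.971978c × 9.34604 μs = 2.91399×10^8 m/s × 9.34604×10^-6 s = 2723 m

d ≈ 2723 m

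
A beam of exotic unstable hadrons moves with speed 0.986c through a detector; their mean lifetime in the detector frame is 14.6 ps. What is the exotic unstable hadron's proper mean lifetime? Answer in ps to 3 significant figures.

γ = 1/√(1 − 0.986²) = 5.9972
Proper time: τ₀ = Δt/γ = 14.6/5.9972 = 2.43 ps

τ₀ ≈ 2.43 ps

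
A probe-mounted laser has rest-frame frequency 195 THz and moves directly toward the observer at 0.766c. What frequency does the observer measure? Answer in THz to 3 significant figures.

Relativistic Doppler: f_obs = f_src √((1+β)/(1−β))
= 195 × √(1.7660/0.23400) = 195 × 2.7472 = 536 THz

f_obs ≈ 536 THz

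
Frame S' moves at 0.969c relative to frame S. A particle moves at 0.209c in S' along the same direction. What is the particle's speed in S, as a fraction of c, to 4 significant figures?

u ≈ 0.9796c

Relativistic velocity addition: u = (u' + v)/(1 + u'v/c²)
= (0.209 + 0.969)/(1 + 0.209×0.969) = 1.178/1.20252 = 0.9796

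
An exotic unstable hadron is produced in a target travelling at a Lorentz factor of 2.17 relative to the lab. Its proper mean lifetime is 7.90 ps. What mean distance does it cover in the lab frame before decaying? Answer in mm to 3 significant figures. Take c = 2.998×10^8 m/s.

d ≈ 4.56 mm

β = √(1 − 1/γ²) = √(1 − 1/2.17²) = 0.88749
Dilated lifetime: Δt = γτ₀ = 2.17 × 7.90 ps = 17.143 ps
d = vΔt = 0.88749c × 17.143 ps = 2.6607×10^8 m/s × 1.7143×10^-11 s = 4.56 mm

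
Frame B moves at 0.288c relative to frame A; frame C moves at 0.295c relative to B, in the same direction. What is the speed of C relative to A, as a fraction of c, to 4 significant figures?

u ≈ 0.5373c

Compose boost 2: (0.295 + 0.288)/(1 + 0.295×0.288) = 0.5830/1.08496 = 0.5373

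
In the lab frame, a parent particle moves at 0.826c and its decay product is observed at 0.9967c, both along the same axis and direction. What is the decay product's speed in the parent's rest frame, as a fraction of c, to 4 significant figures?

u' ≈ 0.9659c

Inverse velocity addition: u' = (u − v)/(1 − uv/c²)
= (0.9967 − 0.826)/(1 − 0.9967×0.826) = 0.1707/0.176726 = 0.9659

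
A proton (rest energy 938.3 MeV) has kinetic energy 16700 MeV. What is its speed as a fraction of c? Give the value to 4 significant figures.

γ = 1 + K/(m₀c²) = 1 + 16700/938.3 = 18.7981
β = √(1 − 1/γ²) = 0.9986

β ≈ 0.9986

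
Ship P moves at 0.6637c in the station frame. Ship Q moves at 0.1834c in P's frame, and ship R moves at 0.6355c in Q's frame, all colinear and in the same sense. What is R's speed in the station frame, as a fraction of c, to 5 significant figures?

Compose boost 2: (0.1834 + 0.6637)/(1 + 0.1834×0.6637) = 0.84710/1.121723 = 0.7551778
Compose boost 3: (0.6355 + 0.7551778)/(1 + 0.6355×0.7551778) = 1.390678/1.479915 = 0.93970

u ≈ 0.93970c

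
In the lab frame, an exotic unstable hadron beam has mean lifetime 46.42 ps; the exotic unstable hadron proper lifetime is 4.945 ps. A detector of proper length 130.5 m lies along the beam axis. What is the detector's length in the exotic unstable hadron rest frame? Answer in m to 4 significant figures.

L ≈ 13.90 m

Time dilation ⇒ γ = Δt/τ₀ = 46.42/4.945 = 9.38726
Length contraction: L = L₀/γ = 130.5/9.38726 = 13.90 m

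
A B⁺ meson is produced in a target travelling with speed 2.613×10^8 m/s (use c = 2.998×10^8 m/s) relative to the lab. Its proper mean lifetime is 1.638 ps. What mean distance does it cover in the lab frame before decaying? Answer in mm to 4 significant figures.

β = v/c = 2.613×10^8 / 2.998×10^8 = 0.871581
γ = 1/√(1 − 0.871581²) = 2.03977
Dilated lifetime: Δt = γτ₀ = 2.03977 × 1.638 ps = 3.34114 ps
d = vΔt = 0.871581c × 3.34114 ps = 2.61300×10^8 m/s × 3.34114×10^-12 s = 0.8730 mm

d ≈ 0.8730 mm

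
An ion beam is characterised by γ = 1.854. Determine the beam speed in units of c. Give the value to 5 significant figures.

β = √(1 − 1/γ²) = √(1 − 1/1.854²) = √(0.7090753) = 0.84207

β ≈ 0.84207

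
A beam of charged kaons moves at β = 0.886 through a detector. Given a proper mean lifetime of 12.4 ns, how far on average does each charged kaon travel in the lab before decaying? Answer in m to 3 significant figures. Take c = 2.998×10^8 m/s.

γ = 1/√(1 − 0.886²) = 2.1566
Dilated lifetime: Δt = γτ₀ = 2.1566 × 12.4 ns = 26.742 ns
d = vΔt = 0.886c × 26.742 ns = 2.6562×10^8 m/s × 2.6742×10^-8 s = 7.10 m

d ≈ 7.10 m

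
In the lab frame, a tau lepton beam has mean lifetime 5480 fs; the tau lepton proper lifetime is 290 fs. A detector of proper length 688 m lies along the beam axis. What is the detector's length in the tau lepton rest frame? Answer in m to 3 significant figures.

Time dilation ⇒ γ = Δt/τ₀ = 5480/290 = 18.897
Length contraction: L = L₀/γ = 688/18.897 = 36.4 m

L ≈ 36.4 m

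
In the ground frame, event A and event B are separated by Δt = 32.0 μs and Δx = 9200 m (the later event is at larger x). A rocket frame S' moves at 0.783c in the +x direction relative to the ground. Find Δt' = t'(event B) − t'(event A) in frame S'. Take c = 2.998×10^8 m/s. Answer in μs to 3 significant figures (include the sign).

γ = 1/√(1 − 0.783²) = 1.6077
Δt' = γ(Δt − vΔx/c²) = 1.6077 × (32.0 μs − 0.783×9200 m / (2.998×10^8 m/s))
= 1.6077 × (7.9720 μs) = 12.8 μs

Δt' ≈ 12.8 μs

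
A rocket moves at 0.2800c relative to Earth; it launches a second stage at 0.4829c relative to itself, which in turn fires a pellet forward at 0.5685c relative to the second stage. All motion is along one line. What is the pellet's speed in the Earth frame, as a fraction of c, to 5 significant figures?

u ≈ 0.89760c

Compose boost 2: (0.4829 + 0.2800)/(1 + 0.4829×0.2800) = 0.76290/1.135212 = 0.6720331
Compose boost 3: (0.5685 + 0.6720331)/(1 + 0.5685×0.6720331) = 1.240533/1.382051 = 0.89760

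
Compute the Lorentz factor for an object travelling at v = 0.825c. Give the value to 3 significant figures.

γ = 1/√(1 − β²) = 1/√(1 − 0.825²) = 1/√(0.31938) = 1.77

γ ≈ 1.77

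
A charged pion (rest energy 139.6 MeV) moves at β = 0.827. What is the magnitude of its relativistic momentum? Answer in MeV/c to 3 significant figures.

p ≈ 205 MeV/c

γ = 1/√(1 − 0.827²) = 1.7787
p = γβm₀c = 1.7787 × 0.827 × 139.6 MeV/c = 205 MeV/c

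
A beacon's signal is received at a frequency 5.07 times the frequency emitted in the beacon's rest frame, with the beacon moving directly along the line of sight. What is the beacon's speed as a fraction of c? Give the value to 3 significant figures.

f_obs/f_src = √((1+β)/(1−β)) = 5.07  ⇒  (1+β)/(1−β) = 25.705
β = |1 − D²|/(1 + D²) = |1 − 25.705|/(1 + 25.705) = 0.925

β ≈ 0.925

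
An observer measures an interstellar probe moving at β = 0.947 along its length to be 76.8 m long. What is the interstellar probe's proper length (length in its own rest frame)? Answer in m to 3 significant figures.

L₀ ≈ 239 m

γ = 1/√(1 − 0.947²) = 3.1130
L₀ = γL = 3.1130 × 76.8 = 239 m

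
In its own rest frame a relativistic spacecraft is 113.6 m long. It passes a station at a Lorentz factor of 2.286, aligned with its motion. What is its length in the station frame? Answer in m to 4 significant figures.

L ≈ 49.69 m

γ = 2.286 (given)
Length contraction: L = L₀/γ = 113.6/2.286 = 49.69 m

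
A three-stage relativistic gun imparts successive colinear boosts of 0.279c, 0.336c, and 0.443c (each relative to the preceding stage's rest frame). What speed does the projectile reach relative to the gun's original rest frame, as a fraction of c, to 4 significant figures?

Compose boost 2: (0.336 + 0.279)/(1 + 0.336×0.279) = 0.6150/1.09374 = 0.562289
Compose boost 3: (0.443 + 0.562289)/(1 + 0.443×0.562289) = 1.00529/1.24909 = 0.8048

u ≈ 0.8048c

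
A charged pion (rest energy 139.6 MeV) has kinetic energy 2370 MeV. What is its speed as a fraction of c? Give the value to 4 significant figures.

β ≈ 0.9985

γ = 1 + K/(m₀c²) = 1 + 2370/139.6 = 17.9771
β = √(1 − 1/γ²) = 0.9985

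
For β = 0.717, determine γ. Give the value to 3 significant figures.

γ ≈ 1.43

γ = 1/√(1 − β²) = 1/√(1 − 0.717²) = 1/√(0.48591) = 1.43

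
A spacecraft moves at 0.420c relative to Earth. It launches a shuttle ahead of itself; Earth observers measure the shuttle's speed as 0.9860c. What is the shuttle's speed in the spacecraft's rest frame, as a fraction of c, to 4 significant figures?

u' ≈ 0.9661c

Inverse velocity addition: u' = (u − v)/(1 − uv/c²)
= (0.9860 − 0.420)/(1 − 0.9860×0.420) = 0.5660/0.585880 = 0.9661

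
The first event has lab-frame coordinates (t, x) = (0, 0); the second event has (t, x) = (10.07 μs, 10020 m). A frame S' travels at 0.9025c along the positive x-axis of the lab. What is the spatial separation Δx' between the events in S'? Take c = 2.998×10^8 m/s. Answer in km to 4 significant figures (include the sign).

γ = 1/√(1 − 0.9025²) = 2.32186
Δx' = γ(Δx − vΔt) = 2.32186 × (10020 m − 0.9025×(2.998×10^8 m/s)×10.07×10^-6 s)
= 2.32186 × (7295.37 m) = 16.94 km

Δx' ≈ 16.94 km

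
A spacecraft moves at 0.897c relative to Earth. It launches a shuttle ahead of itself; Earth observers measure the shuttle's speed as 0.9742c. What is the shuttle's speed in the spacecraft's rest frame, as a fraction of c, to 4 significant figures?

u' ≈ 0.6120c

Inverse velocity addition: u' = (u − v)/(1 − uv/c²)
= (0.9742 − 0.897)/(1 − 0.9742×0.897) = 0.07720/0.126143 = 0.6120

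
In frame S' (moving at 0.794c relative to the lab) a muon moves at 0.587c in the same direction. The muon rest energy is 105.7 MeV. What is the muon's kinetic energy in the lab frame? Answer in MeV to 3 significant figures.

K ≈ 209 MeV

u_lab = (0.587 + 0.794)/(1 + 0.587×0.794) = 0.941969
γ = 1/√(1 − 0.941969²) = 2.9789
K = (γ − 1)m₀c² = (2.9789 − 1) × 105.7 = 1.9789 × 105.7 = 209 MeV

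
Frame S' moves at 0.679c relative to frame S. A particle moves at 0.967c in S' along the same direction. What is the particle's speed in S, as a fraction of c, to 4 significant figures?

Relativistic velocity addition: u = (u' + v)/(1 + u'v/c²)
= (0.967 + 0.679)/(1 + 0.967×0.679) = 1.646/1.65659 = 0.9936

u ≈ 0.9936c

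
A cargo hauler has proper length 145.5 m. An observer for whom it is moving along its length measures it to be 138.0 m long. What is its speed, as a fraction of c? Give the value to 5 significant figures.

γ = L₀/L = 145.5/138.0 = 1.054348
β = √(1 − 1/γ²) = 0.31692

β ≈ 0.31692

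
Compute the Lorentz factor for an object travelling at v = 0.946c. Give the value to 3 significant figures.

γ = 1/√(1 − β²) = 1/√(1 − 0.946²) = 1/√(0.10508) = 3.08

γ ≈ 3.08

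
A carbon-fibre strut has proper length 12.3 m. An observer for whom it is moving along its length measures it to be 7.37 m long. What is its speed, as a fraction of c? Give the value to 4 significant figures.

β ≈ 0.8006

γ = L₀/L = 12.3/7.37 = 1.66893
β = √(1 − 1/γ²) = 0.8006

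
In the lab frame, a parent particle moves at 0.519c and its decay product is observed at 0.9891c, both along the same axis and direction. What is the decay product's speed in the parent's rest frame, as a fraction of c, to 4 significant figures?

Inverse velocity addition: u' = (u − v)/(1 − uv/c²)
= (0.9891 − 0.519)/(1 − 0.9891×0.519) = 0.4701/0.486657 = 0.9660

u' ≈ 0.9660c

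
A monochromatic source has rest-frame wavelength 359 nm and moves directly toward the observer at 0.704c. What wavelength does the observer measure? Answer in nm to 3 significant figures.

λ_obs ≈ 150 nm

Relativistic Doppler: λ_obs = λ_src √((1−β)/(1+β))
= 359 × √(0.29600/1.7040) = 359 × 0.41678 = 150 nm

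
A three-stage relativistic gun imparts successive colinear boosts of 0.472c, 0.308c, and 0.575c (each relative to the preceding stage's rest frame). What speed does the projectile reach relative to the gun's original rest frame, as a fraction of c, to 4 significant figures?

Compose boost 2: (0.308 + 0.472)/(1 + 0.308×0.472) = 0.7800/1.14538 = 0.680999
Compose boost 3: (0.575 + 0.680999)/(1 + 0.575×0.680999) = 1.25600/1.39157 = 0.9026

u ≈ 0.9026c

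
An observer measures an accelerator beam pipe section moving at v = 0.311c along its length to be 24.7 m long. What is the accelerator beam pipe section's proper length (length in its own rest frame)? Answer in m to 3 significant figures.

L₀ ≈ 26.0 m

γ = 1/√(1 − 0.311²) = 1.0522
L₀ = γL = 1.0522 × 24.7 = 26.0 m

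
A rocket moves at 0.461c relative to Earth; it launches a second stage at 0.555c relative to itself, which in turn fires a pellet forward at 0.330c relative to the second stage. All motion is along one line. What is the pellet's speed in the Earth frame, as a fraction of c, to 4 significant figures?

u ≈ 0.8990c

Compose boost 2: (0.555 + 0.461)/(1 + 0.555×0.461) = 1.016/1.25585 = 0.809011
Compose boost 3: (0.330 + 0.809011)/(1 + 0.330×0.809011) = 1.13901/1.26697 = 0.8990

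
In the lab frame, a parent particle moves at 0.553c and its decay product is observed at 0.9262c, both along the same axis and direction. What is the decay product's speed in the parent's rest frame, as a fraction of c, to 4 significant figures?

u' ≈ 0.7650c

Inverse velocity addition: u' = (u − v)/(1 − uv/c²)
= (0.9262 − 0.553)/(1 − 0.9262×0.553) = 0.3732/0.487811 = 0.7650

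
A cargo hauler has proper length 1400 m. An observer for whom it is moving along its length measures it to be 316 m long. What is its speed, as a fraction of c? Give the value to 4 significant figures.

β ≈ 0.9742

γ = L₀/L = 1400/316 = 4.43038
β = √(1 − 1/γ²) = 0.9742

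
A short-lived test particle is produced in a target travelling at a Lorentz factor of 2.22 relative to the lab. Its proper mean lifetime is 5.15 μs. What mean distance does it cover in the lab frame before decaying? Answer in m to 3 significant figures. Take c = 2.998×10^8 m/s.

d ≈ 3060 m

β = √(1 − 1/γ²) = √(1 − 1/2.22²) = 0.89280
Dilated lifetime: Δt = γτ₀ = 2.22 × 5.15 μs = 11.433 μs
d = vΔt = 0.89280c × 11.433 μs = 2.6766×10^8 m/s × 1.1433×10^-5 s = 3060 m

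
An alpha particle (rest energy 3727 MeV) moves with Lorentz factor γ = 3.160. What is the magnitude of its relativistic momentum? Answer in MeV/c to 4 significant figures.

β = √(1 − 1/γ²) = √(1 − 1/3.160²) = 0.948607
p = γβm₀c = 3.160 × 0.948607 × 3727 MeV/c = 11170 MeV/c

p ≈ 11170 MeV/c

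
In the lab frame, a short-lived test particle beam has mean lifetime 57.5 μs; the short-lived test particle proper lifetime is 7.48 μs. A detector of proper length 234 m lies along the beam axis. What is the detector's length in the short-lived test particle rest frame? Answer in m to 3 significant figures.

L ≈ 30.4 m

Time dilation ⇒ γ = Δt/τ₀ = 57.5/7.48 = 7.6872
Length contraction: L = L₀/γ = 234/7.6872 = 30.4 m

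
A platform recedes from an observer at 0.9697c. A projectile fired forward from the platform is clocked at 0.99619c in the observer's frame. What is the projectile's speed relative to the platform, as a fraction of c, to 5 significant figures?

u' ≈ 0.77924c

Inverse velocity addition: u' = (u − v)/(1 − uv/c²)
= (0.99619 − 0.9697)/(1 − 0.99619×0.9697) = 0.026490/0.03399456 = 0.77924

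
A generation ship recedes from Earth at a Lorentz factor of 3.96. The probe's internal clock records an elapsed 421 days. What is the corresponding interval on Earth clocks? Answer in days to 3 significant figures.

γ = 3.96 (given)
Time dilation: Δt = γτ₀ = 3.96 × 421 days = 1670 days

Δt ≈ 1670 days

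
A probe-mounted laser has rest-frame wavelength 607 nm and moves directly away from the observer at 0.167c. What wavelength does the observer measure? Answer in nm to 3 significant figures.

λ_obs ≈ 718 nm

Relativistic Doppler: λ_obs = λ_src √((1+β)/(1−β))
= 607 × √(1.1670/0.83300) = 607 × 1.1836 = 718 nm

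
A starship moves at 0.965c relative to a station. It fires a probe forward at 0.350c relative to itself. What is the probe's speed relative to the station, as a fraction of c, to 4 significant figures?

Relativistic velocity addition: u = (u' + v)/(1 + u'v/c²)
= (0.350 + 0.965)/(1 + 0.350×0.965) = 1.315/1.33775 = 0.9830

u ≈ 0.9830c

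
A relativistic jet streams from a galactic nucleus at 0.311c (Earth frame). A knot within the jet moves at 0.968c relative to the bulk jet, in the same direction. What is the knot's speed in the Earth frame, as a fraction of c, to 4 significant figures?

u ≈ 0.9831c

Relativistic velocity addition: u = (u' + v)/(1 + u'v/c²)
= (0.968 + 0.311)/(1 + 0.968×0.311) = 1.279/1.30105 = 0.9831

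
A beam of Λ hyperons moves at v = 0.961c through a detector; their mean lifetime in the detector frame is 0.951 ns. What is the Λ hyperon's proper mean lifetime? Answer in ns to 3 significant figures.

τ₀ ≈ 0.263 ns

γ = 1/√(1 − 0.961²) = 3.6160
Proper time: τ₀ = Δt/γ = 0.951/3.6160 = 0.263 ns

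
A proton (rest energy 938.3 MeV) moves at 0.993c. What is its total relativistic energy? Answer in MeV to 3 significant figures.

E ≈ 7940 MeV

γ = 1/√(1 − 0.993²) = 8.4664
E = γm₀c² = 8.4664 × 938.3 MeV = 7940 MeV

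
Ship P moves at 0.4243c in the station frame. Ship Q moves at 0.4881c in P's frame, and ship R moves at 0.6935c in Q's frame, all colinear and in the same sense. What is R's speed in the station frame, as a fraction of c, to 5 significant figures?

u ≈ 0.95091c

Compose boost 2: (0.4881 + 0.4243)/(1 + 0.4881×0.4243) = 0.91240/1.207101 = 0.7558606
Compose boost 3: (0.6935 + 0.7558606)/(1 + 0.6935×0.7558606) = 1.449361/1.524189 = 0.95091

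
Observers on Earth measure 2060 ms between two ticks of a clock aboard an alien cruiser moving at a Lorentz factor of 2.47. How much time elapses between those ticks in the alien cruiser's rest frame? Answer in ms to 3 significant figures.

τ₀ ≈ 834 ms

γ = 2.47 (given)
Proper time: τ₀ = Δt/γ = 2060/2.47 = 834 ms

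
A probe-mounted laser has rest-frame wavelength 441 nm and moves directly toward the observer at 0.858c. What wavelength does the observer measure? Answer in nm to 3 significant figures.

Relativistic Doppler: λ_obs = λ_src √((1−β)/(1+β))
= 441 × √(0.14200/1.8580) = 441 × 0.27645 = 122 nm

λ_obs ≈ 122 nm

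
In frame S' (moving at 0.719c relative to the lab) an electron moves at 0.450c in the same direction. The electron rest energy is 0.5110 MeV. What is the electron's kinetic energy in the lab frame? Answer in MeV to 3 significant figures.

u_lab = (0.450 + 0.719)/(1 + 0.450×0.719) = 0.883231
γ = 1/√(1 − 0.883231²) = 2.1325
K = (γ − 1)m₀c² = (2.1325 − 1) × 0.5110 = 1.1325 × 0.5110 = 0.579 MeV

K ≈ 0.579 MeV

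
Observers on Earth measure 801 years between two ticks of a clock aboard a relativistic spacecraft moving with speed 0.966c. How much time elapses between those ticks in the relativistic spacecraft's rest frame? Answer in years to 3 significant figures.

γ = 1/√(1 − 0.966²) = 3.8678
Proper time: τ₀ = Δt/γ = 801/3.8678 = 207 years

τ₀ ≈ 207 years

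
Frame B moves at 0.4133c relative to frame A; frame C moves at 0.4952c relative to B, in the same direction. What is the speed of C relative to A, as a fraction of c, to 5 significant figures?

u ≈ 0.75415c

Compose boost 2: (0.4952 + 0.4133)/(1 + 0.4952×0.4133) = 0.90850/1.204666 = 0.75415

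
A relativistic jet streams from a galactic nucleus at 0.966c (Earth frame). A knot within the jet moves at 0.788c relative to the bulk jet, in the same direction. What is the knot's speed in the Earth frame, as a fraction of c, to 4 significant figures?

u ≈ 0.9959c

Relativistic velocity addition: u = (u' + v)/(1 + u'v/c²)
= (0.788 + 0.966)/(1 + 0.788×0.966) = 1.754/1.76121 = 0.9959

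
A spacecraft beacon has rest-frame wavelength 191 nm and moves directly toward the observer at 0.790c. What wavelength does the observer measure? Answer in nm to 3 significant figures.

Relativistic Doppler: λ_obs = λ_src √((1−β)/(1+β))
= 191 × √(0.21000/1.7900) = 191 × 0.34252 = 65.4 nm

λ_obs ≈ 65.4 nm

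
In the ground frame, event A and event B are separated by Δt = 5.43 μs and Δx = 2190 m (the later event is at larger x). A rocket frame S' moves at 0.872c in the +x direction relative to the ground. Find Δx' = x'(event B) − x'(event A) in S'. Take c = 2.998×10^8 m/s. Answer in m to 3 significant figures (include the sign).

γ = 1/√(1 − 0.872²) = 2.0429
Δx' = γ(Δx − vΔt) = 2.0429 × (2190 m − 0.872×(2.998×10^8 m/s)×5.43×10^-6 s)
= 2.0429 × (770.46 m) = 1570 m

Δx' ≈ 1570 m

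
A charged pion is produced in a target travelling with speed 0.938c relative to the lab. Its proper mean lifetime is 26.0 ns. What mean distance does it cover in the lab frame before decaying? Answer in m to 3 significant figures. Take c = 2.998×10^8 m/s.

d ≈ 21.1 m

γ = 1/√(1 − 0.938²) = 2.8849
Dilated lifetime: Δt = γτ₀ = 2.8849 × 26.0 ns = 75.007 ns
d = vΔt = 0.938c × 75.007 ns = 2.8121×10^8 m/s × 7.5007×10^-8 s = 21.1 m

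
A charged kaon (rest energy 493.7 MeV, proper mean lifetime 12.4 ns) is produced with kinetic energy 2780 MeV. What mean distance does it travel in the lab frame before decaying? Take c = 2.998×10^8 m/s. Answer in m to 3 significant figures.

d ≈ 24.4 m

γ = 1 + K/(m₀c²) = 1 + 2780/493.7 = 6.6309
β = √(1 − 1/γ²) = 0.98856
Dilated lifetime: γτ₀ = 6.6309 × 12.4 ns = 82.224 ns
d = βc·γτ₀ = 0.98856 × (2.998×10^8 m/s) × 8.2224×10^-8 s = 24.4 m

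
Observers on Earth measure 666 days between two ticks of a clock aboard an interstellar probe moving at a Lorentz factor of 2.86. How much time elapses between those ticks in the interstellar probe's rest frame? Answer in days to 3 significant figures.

τ₀ ≈ 233 days

γ = 2.86 (given)
Proper time: τ₀ = Δt/γ = 666/2.86 = 233 days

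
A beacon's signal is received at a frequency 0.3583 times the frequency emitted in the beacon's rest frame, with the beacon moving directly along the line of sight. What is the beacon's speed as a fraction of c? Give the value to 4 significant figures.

β ≈ 0.7725

f_obs/f_src = √((1−β)/(1+β)) = 0.3583  ⇒  (1−β)/(1+β) = 0.128379
β = |1 − D²|/(1 + D²) = |1 − 0.128379|/(1 + 0.128379) = 0.7725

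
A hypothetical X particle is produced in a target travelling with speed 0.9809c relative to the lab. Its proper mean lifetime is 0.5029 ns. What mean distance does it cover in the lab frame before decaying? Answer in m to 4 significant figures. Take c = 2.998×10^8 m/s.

d ≈ 0.7603 m

γ = 1/√(1 − 0.9809²) = 5.14105
Dilated lifetime: Δt = γτ₀ = 5.14105 × 0.5029 ns = 2.58544 ns
d = vΔt = 0.9809c × 2.58544 ns = 2.94074×10^8 m/s × 2.58544×10^-9 s = 0.7603 m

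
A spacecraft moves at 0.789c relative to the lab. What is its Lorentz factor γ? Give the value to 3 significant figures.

γ = 1/√(1 − β²) = 1/√(1 − 0.789²) = 1/√(0.37748) = 1.63

γ ≈ 1.63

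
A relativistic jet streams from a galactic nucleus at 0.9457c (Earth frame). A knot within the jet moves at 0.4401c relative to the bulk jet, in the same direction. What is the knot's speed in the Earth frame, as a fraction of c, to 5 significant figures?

u ≈ 0.97853c

Relativistic velocity addition: u = (u' + v)/(1 + u'v/c²)
= (0.4401 + 0.9457)/(1 + 0.4401×0.9457) = 1.3858/1.416203 = 0.97853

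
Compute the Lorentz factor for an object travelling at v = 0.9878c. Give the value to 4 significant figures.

γ ≈ 6.421

γ = 1/√(1 − β²) = 1/√(1 − 0.9878²) = 1/√(0.0242512) = 6.421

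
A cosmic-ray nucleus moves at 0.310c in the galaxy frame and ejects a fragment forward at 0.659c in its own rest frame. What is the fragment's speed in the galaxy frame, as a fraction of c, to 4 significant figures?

Compose boost 2: (0.659 + 0.310)/(1 + 0.659×0.310) = 0.9690/1.20429 = 0.8046

u ≈ 0.8046c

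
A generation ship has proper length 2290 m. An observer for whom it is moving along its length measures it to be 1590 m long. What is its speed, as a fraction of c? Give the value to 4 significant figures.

γ = L₀/L = 2290/1590 = 1.44025
β = √(1 − 1/γ²) = 0.7197

β ≈ 0.7197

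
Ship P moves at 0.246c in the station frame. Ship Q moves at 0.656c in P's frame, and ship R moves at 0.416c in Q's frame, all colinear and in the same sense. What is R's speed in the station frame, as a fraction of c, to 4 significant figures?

Compose boost 2: (0.656 + 0.246)/(1 + 0.656×0.246) = 0.9020/1.16138 = 0.776665
Compose boost 3: (0.416 + 0.776665)/(1 + 0.416×0.776665) = 1.19266/1.32309 = 0.9014

u ≈ 0.9014c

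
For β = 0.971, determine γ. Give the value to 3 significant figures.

γ = 1/√(1 − β²) = 1/√(1 − 0.971²) = 1/√(0.057159) = 4.18

γ ≈ 4.18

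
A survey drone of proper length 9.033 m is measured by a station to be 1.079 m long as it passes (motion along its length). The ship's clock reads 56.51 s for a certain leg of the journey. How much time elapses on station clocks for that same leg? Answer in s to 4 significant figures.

Δt ≈ 473.1 s

Length contraction ⇒ γ = L₀/L = 9.033/1.079 = 8.37164
Time dilation: Δt = γτ₀ = 8.37164 × 56.51 s = 473.1 s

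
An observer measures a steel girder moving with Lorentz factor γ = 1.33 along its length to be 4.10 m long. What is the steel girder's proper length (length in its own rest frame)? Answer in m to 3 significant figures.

γ = 1.33 (given)
L₀ = γL = 1.33 × 4.10 = 5.45 m

L₀ ≈ 5.45 m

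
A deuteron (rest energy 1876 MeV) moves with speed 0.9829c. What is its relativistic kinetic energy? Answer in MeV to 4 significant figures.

γ = 1/√(1 − 0.9829²) = 5.43065
K = (γ − 1)m₀c² = (5.43065 − 1) × 1876 MeV = 4.43065 × 1876 MeV = 8312 MeV

K ≈ 8312 MeV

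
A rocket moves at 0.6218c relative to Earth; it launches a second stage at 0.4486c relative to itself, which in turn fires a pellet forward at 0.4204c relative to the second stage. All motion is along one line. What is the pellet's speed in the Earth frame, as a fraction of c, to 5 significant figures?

Compose boost 2: (0.4486 + 0.6218)/(1 + 0.4486×0.6218) = 1.0704/1.278939 = 0.8369434
Compose boost 3: (0.4204 + 0.8369434)/(1 + 0.4204×0.8369434) = 1.257343/1.351851 = 0.93009

u ≈ 0.93009c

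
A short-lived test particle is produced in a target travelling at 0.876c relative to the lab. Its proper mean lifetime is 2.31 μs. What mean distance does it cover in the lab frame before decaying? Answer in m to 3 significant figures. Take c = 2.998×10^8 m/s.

γ = 1/√(1 − 0.876²) = 2.0734
Dilated lifetime: Δt = γτ₀ = 2.0734 × 2.31 μs = 4.7894 μs
d = vΔt = 0.876c × 4.7894 μs = 2.6262×10^8 m/s × 4.7894×10^-6 s = 1260 m

d ≈ 1260 m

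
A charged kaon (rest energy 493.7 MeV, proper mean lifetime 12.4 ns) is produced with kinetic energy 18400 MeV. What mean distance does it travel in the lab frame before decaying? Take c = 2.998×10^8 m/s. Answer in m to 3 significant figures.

d ≈ 142 m

γ = 1 + K/(m₀c²) = 1 + 18400/493.7 = 38.270
β = √(1 − 1/γ²) = 0.99966
Dilated lifetime: γτ₀ = 38.270 × 12.4 ns = 474.54 ns
d = βc·γτ₀ = 0.99966 × (2.998×10^8 m/s) × 4.7454×10^-7 s = 142 m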